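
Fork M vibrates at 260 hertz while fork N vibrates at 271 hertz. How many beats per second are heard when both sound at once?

11 Hz

The beat frequency equals the magnitude of the frequency difference.
|260 − 271| = 11 Hz.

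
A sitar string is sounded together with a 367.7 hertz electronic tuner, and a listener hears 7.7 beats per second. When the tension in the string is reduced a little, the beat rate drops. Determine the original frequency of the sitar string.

375.4 Hz

|f − 367.7| = 7.7, so the sitar string was at either 360 Hz or 375.4 Hz.
Lower tension means lower frequency; the adjustment lowers the sitar string's frequency.
The beat rate fell, so the adjustment moved the sitar string toward 367.7 Hz — it must have started above the reference.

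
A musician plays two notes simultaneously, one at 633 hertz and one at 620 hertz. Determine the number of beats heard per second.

The beat frequency equals the magnitude of the frequency difference.
|633 − 620| = 13 Hz.

13 Hz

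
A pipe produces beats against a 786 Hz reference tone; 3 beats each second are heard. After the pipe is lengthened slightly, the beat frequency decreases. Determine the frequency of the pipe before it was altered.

789 Hz

|f − 786| = 3, so the pipe was at either 783 Hz or 789 Hz.
A longer pipe has a lower fundamental; the adjustment lowers the pipe's frequency.
The beat rate fell, so the adjustment moved the pipe toward 786 Hz — it must have started above the reference.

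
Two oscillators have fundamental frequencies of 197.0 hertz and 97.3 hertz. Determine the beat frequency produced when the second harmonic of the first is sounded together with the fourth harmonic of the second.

4.8 Hz

Second harmonic of the first: 2·197.0 = 394.0 Hz.
Fourth harmonic of the second: 4·97.3 = 389.2 Hz.
f_beat = |394.0 − 389.2| = 4.8 Hz.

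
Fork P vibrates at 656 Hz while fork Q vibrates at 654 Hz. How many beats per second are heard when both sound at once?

2 Hz

The beat frequency equals the magnitude of the frequency difference.
|656 − 654| = 2 Hz.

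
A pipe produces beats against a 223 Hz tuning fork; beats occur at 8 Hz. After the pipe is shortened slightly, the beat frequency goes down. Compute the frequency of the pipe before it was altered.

|f − 223| = 8, so the pipe was at either 215 Hz or 231 Hz.
A shorter pipe has a higher fundamental; the adjustment raises the pipe's frequency.
The beat rate fell, so the adjustment moved the pipe toward 223 Hz — it must have started below the reference.

215 Hz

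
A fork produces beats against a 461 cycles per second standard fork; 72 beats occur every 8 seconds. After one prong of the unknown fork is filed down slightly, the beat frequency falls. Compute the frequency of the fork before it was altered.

Beat frequency = 72/8 = 9 Hz.
|f − 461| = 9, so the fork was at either 452 Hz or 470 Hz.
Filing a prong removes mass and raises the fork's frequency; the adjustment raises the fork's frequency.
The beat rate fell, so the adjustment moved the fork toward 461 Hz — it must have started below the reference.

452 Hz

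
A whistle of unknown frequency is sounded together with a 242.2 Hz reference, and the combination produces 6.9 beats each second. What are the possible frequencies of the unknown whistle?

|f − 242.2| = 6.9, so f = 242.2 ± 6.9.

235.3 Hz or 249.1 Hz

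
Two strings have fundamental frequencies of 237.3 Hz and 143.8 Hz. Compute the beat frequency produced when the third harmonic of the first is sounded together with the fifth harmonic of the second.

7.1 Hz

Third harmonic of the first: 3·237.3 = 711.9 Hz.
Fifth harmonic of the second: 5·143.8 = 719.0 Hz.
f_beat = |711.9 − 719.0| = 7.1 Hz.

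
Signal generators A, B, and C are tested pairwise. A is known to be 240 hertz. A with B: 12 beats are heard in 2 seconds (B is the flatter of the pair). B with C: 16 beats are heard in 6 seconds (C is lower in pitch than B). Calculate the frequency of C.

231.3333 Hz

A–B: Beat frequency = 12/2 = 6 Hz.
B is below A, so f_B = 240 − 6 = 234 Hz.
B–C: Beat frequency = 16/6 = 2.6667 Hz.
C is below B, so f_C = 234 − 2.6667 = 231.3333 Hz.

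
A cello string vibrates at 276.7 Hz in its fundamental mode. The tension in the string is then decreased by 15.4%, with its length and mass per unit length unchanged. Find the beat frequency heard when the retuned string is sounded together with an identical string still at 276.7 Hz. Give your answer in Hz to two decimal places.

For a string, f ∝ √T, so the new frequency is 276.7·√0.846 = 254.5038 Hz.
f_beat = |254.5038 − 276.7| = 22.20 Hz.

22.20 Hz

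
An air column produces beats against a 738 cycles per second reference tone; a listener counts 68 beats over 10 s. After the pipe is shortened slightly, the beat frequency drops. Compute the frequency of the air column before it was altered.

Beat frequency = 68/10 = 6.8 Hz.
|f − 738| = 6.8, so the air column was at either 731.2 Hz or 744.8 Hz.
A shorter pipe has a higher fundamental; the adjustment raises the air column's frequency.
The beat rate fell, so the adjustment moved the air column toward 738 Hz — it must have started below the reference.

731.2 Hz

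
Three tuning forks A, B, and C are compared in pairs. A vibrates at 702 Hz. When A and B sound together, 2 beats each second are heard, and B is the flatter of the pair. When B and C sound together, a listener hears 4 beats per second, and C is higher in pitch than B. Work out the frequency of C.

B is below A, so f_B = 702 − 2 = 700 Hz.
C is above B, so f_C = 700 + 4 = 704 Hz.

704 Hz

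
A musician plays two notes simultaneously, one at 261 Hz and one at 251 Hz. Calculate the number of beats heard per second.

f_beat = |f₁ − f₂|.
|261 − 251| = 10 Hz.

10 Hz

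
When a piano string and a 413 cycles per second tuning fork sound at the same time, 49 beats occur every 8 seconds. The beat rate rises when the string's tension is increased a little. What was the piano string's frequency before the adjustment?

Beat frequency = 49/8 = 6.125 Hz.
|f − 413| = 6.125, so the piano string was at either 406.875 Hz or 419.125 Hz.
Higher tension means higher frequency; the adjustment raises the piano string's frequency.
The beat rate rose, so the adjustment moved the piano string further from 413 Hz — it was already above the reference.

419.125 Hz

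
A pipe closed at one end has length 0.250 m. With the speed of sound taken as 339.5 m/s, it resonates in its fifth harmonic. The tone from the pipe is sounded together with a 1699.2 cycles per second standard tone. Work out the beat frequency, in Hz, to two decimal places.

1.70 Hz

Closed pipe (odd harmonics): f_n = n·v/(4L) = 5·339.5/(4·0.250) = 1697.5000 Hz.
f_beat = |1697.5000 − 1699.2| = 1.70 Hz.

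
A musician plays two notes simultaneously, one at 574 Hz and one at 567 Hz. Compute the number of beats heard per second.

7 Hz

f_beat = |f₁ − f₂|.
|574 − 567| = 7 Hz.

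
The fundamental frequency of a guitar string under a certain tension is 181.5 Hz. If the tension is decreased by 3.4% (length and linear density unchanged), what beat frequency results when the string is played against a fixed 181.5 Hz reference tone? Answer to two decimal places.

3.11 Hz

For a string, f ∝ √T, so the new frequency is 181.5·√0.966 = 178.3878 Hz.
f_beat = |178.3878 − 181.5| = 3.11 Hz.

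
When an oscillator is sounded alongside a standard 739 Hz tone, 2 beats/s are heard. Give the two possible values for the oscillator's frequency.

|f − 739| = 2, so f = 739 ± 2.

737 Hz or 741 Hz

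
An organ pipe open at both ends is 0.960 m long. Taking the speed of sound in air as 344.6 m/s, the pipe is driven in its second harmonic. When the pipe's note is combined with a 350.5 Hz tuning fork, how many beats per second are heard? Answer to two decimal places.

Open pipe: f_n = n·v/(2L) = 2·344.6/(2·0.960) = 358.9583 Hz.
f_beat = |358.9583 − 350.5| = 8.46 Hz.

8.46 Hz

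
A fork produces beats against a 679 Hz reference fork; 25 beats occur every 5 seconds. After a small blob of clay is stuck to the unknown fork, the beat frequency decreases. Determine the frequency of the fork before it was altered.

Beat frequency = 25/5 = 5 Hz.
|f − 679| = 5, so the fork was at either 674 Hz or 684 Hz.
Adding mass to a fork lowers its frequency; the adjustment lowers the fork's frequency.
The beat rate fell, so the adjustment moved the fork toward 679 Hz — it must have started above the reference.

684 Hz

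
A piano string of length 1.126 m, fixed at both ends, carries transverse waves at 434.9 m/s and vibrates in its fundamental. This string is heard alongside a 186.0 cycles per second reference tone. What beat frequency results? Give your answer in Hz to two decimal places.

7.12 Hz

For a string fixed at both ends, f_n = n·v/(2L) = 1·434.9/(2·1.126) = 193.1172 Hz.
f_beat = |193.1172 − 186.0| = 7.12 Hz.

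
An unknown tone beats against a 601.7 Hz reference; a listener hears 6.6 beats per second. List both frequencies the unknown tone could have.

|f − 601.7| = 6.6, so f = 601.7 ± 6.6.

595.1 Hz or 608.3 Hz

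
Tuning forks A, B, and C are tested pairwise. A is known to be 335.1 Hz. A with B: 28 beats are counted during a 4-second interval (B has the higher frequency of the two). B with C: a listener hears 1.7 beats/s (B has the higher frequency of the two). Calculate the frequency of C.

A–B: Beat frequency = 28/4 = 7 Hz.
B is above A, so f_B = 335.1 + 7 = 342.1 Hz.
C is below B, so f_C = 342.1 − 1.7 = 340.4 Hz.

340.4 Hz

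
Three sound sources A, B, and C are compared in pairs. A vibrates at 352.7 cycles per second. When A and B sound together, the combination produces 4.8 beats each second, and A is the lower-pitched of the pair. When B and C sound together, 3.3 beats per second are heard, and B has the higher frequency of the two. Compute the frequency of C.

354.2 Hz

B is above A, so f_B = 352.7 + 4.8 = 357.5 Hz.
C is below B, so f_C = 357.5 − 3.3 = 354.2 Hz.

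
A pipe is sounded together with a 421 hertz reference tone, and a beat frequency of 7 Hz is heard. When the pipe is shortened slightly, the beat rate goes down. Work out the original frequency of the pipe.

414 Hz

|f − 421| = 7, so the pipe was at either 414 Hz or 428 Hz.
A shorter pipe has a higher fundamental; the adjustment raises the pipe's frequency.
The beat rate fell, so the adjustment moved the pipe toward 421 Hz — it must have started below the reference.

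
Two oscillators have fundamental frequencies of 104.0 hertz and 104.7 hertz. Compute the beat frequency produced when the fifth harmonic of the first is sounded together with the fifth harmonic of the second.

Fifth harmonic of the first: 5·104.0 = 520.0 Hz.
Fifth harmonic of the second: 5·104.7 = 523.5 Hz.
f_beat = |520.0 − 523.5| = 3.5 Hz.

3.5 Hz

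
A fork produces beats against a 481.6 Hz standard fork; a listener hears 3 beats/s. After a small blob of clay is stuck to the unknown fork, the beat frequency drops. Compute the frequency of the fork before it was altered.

484.6 Hz

|f − 481.6| = 3, so the fork was at either 478.6 Hz or 484.6 Hz.
Adding mass to a fork lowers its frequency; the adjustment lowers the fork's frequency.
The beat rate fell, so the adjustment moved the fork toward 481.6 Hz — it must have started above the reference.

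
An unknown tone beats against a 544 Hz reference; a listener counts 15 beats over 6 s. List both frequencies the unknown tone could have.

541.5 Hz or 546.5 Hz

Beat frequency = 15/6 = 2.5 Hz.
|f − 544| = 2.5, so f = 544 ± 2.5.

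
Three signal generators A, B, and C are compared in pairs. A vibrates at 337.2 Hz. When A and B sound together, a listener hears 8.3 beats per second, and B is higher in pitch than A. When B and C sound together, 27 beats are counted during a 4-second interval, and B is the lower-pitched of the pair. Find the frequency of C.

B is above A, so f_B = 337.2 + 8.3 = 345.5 Hz.
B–C: Beat frequency = 27/4 = 6.75 Hz.
C is above B, so f_C = 345.5 + 6.75 = 352.25 Hz.

352.25 Hz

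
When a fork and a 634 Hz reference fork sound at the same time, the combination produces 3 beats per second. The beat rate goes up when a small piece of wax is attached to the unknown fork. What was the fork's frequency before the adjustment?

631 Hz

|f − 634| = 3, so the fork was at either 631 Hz or 637 Hz.
Loading a fork with wax lowers its frequency; the adjustment lowers the fork's frequency.
The beat rate rose, so the adjustment moved the fork further from 634 Hz — it was already below the reference.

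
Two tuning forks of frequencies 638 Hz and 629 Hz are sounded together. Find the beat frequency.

Beats arise from superposition of two nearby frequencies; the beat rate is |f₁ − f₂|.
|638 − 629| = 9 Hz.

9 Hz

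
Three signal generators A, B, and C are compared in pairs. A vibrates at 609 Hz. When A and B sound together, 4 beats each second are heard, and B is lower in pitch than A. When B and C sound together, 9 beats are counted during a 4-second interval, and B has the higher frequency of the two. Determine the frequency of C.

602.75 Hz

B is below A, so f_B = 609 − 4 = 605 Hz.
B–C: Beat frequency = 9/4 = 2.25 Hz.
C is below B, so f_C = 605 − 2.25 = 602.75 Hz.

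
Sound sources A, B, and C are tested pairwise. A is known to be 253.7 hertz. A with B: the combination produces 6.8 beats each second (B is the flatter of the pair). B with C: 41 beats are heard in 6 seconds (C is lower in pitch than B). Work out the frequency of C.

240.0667 Hz

B is below A, so f_B = 253.7 − 6.8 = 246.9 Hz.
B–C: Beat frequency = 41/6 = 6.8333 Hz.
C is below B, so f_C = 246.9 − 6.8333 = 240.0667 Hz.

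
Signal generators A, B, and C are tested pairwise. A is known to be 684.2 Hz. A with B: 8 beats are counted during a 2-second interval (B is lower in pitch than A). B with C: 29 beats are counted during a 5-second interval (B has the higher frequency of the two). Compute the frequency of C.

674.4 Hz

A–B: Beat frequency = 8/2 = 4 Hz.
B is below A, so f_B = 684.2 − 4 = 680.2 Hz.
B–C: Beat frequency = 29/5 = 5.8 Hz.
C is below B, so f_C = 680.2 − 5.8 = 674.4 Hz.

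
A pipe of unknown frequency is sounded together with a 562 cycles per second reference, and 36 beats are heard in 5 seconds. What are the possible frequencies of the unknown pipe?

554.8 Hz or 569.2 Hz

Beat frequency = 36/5 = 7.2 Hz.
|f − 562| = 7.2, so f = 562 ± 7.2.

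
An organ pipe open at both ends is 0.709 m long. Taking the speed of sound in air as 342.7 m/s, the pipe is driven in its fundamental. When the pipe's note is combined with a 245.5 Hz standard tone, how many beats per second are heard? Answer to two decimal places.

3.82 Hz

Open pipe: f_n = n·v/(2L) = 1·342.7/(2·0.709) = 241.6784 Hz.
f_beat = |241.6784 − 245.5| = 3.82 Hz.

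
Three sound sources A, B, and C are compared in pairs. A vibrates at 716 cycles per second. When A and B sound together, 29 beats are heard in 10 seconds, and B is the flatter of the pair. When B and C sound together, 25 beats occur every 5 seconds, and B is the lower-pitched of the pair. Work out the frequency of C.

718.1 Hz

A–B: Beat frequency = 29/10 = 2.9 Hz.
B is below A, so f_B = 716 − 2.9 = 713.1 Hz.
B–C: Beat frequency = 25/5 = 5 Hz.
C is above B, so f_C = 713.1 + 5 = 718.1 Hz.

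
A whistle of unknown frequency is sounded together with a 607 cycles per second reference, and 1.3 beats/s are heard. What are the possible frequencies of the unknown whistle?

605.7 Hz or 608.3 Hz

|f − 607| = 1.3, so f = 607 ± 1.3.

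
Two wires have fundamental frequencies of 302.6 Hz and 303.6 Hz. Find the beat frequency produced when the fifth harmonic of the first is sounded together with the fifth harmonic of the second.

Fifth harmonic of the first: 5·302.6 = 1513.0 Hz.
Fifth harmonic of the second: 5·303.6 = 1518.0 Hz.
f_beat = |1513.0 − 1518.0| = 5.0 Hz.

5.0 Hz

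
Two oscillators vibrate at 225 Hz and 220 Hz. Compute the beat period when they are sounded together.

f_beat = |225 − 220| = 5 Hz.
Beat period T = 1 / f_beat = 1 / 5 s.

0.200 s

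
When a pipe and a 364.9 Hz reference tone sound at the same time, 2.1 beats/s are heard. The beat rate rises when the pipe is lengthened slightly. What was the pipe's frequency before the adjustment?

|f − 364.9| = 2.1, so the pipe was at either 362.8 Hz or 367 Hz.
A longer pipe has a lower fundamental; the adjustment lowers the pipe's frequency.
The beat rate rose, so the adjustment moved the pipe further from 364.9 Hz — it was already below the reference.

362.8 Hz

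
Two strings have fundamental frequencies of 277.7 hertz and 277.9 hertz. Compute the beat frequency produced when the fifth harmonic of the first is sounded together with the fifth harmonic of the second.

1.0 Hz

Fifth harmonic of the first: 5·277.7 = 1388.5 Hz.
Fifth harmonic of the second: 5·277.9 = 1389.5 Hz.
f_beat = |1388.5 − 1389.5| = 1.0 Hz.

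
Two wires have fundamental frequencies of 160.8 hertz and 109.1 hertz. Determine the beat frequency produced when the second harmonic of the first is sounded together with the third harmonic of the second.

Second harmonic of the first: 2·160.8 = 321.6 Hz.
Third harmonic of the second: 3·109.1 = 327.3 Hz.
f_beat = |321.6 − 327.3| = 5.7 Hz.

5.7 Hz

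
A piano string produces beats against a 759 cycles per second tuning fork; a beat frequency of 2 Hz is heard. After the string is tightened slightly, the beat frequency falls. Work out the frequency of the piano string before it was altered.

757 Hz

|f − 759| = 2, so the piano string was at either 757 Hz or 761 Hz.
Increasing tension raises a string's frequency; the adjustment raises the piano string's frequency.
The beat rate fell, so the adjustment moved the piano string toward 759 Hz — it must have started below the reference.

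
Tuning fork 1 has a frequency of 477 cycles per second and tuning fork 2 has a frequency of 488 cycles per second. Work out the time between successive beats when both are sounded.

f_beat = |477 − 488| = 11 Hz.
Beat period T = 1 / f_beat = 1 / 11 s.

0.091 s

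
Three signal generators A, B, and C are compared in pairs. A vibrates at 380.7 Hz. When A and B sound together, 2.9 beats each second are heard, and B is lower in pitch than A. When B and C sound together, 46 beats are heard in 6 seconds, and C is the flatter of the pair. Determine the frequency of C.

370.1333 Hz

B is below A, so f_B = 380.7 − 2.9 = 377.8 Hz.
B–C: Beat frequency = 46/6 = 7.6667 Hz.
C is below B, so f_C = 377.8 − 7.6667 = 370.1333 Hz.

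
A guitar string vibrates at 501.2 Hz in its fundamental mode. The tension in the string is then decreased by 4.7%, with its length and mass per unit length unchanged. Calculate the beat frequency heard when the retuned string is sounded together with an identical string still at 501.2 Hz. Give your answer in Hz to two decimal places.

11.92 Hz

For a string, f ∝ √T, so the new frequency is 501.2·√0.953 = 489.2801 Hz.
f_beat = |489.2801 − 501.2| = 11.92 Hz.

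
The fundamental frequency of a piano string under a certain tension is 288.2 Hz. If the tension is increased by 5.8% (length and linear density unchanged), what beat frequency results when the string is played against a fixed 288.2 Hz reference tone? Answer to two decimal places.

8.24 Hz

For a string, f ∝ √T, so the new frequency is 288.2·√1.058 = 296.4400 Hz.
f_beat = |296.4400 − 288.2| = 8.24 Hz.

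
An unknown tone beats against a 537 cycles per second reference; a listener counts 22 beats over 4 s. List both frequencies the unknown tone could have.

Beat frequency = 22/4 = 5.5 Hz.
|f − 537| = 5.5, so f = 537 ± 5.5.

531.5 Hz or 542.5 Hz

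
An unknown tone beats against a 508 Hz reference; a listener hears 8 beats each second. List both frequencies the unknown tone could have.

|f − 508| = 8, so f = 508 ± 8.

500 Hz or 516 Hz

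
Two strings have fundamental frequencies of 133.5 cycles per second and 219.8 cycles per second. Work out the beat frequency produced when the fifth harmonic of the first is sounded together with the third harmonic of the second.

8.1 Hz

Fifth harmonic of the first: 5·133.5 = 667.5 Hz.
Third harmonic of the second: 3·219.8 = 659.4 Hz.
f_beat = |667.5 − 659.4| = 8.1 Hz.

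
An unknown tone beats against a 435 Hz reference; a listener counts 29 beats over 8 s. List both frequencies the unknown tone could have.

Beat frequency = 29/8 = 3.625 Hz.
|f − 435| = 3.625, so f = 435 ± 3.625.

431.375 Hz or 438.625 Hz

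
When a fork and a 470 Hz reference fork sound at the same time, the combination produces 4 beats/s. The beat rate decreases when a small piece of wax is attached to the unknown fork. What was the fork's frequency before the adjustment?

|f − 470| = 4, so the fork was at either 466 Hz or 474 Hz.
Loading a fork with wax lowers its frequency; the adjustment lowers the fork's frequency.
The beat rate fell, so the adjustment moved the fork toward 470 Hz — it must have started above the reference.

474 Hz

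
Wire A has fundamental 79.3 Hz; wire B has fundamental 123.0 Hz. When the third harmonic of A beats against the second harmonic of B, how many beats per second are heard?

Third harmonic of the first: 3·79.3 = 237.9 Hz.
Second harmonic of the second: 2·123.0 = 246.0 Hz.
f_beat = |237.9 − 246.0| = 8.1 Hz.

8.1 Hz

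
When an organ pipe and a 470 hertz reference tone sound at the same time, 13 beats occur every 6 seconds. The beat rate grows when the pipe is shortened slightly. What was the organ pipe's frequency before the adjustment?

472.1667 Hz

Beat frequency = 13/6 = 2.1667 Hz.
|f − 470| = 2.1667, so the organ pipe was at either 467.8333 Hz or 472.1667 Hz.
A shorter pipe has a higher fundamental; the adjustment raises the organ pipe's frequency.
The beat rate rose, so the adjustment moved the organ pipe further from 470 Hz — it was already above the reference.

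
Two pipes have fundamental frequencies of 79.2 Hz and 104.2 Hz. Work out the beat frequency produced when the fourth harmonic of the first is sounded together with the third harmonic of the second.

Fourth harmonic of the first: 4·79.2 = 316.8 Hz.
Third harmonic of the second: 3·104.2 = 312.6 Hz.
f_beat = |316.8 − 312.6| = 4.2 Hz.

4.2 Hz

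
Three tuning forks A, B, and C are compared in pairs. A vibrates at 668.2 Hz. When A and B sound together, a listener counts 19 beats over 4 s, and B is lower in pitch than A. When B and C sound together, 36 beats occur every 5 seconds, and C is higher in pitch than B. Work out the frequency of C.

670.65 Hz

A–B: Beat frequency = 19/4 = 4.75 Hz.
B is below A, so f_B = 668.2 − 4.75 = 663.45 Hz.
B–C: Beat frequency = 36/5 = 7.2 Hz.
C is above B, so f_C = 663.45 + 7.2 = 670.65 Hz.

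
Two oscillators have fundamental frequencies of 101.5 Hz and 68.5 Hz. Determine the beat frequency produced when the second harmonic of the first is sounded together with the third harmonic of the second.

Second harmonic of the first: 2·101.5 = 203.0 Hz.
Third harmonic of the second: 3·68.5 = 205.5 Hz.
f_beat = |203.0 − 205.5| = 2.5 Hz.

2.5 Hz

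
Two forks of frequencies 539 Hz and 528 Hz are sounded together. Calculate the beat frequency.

f_beat = |f₁ − f₂|.
|539 − 528| = 11 Hz.

11 Hz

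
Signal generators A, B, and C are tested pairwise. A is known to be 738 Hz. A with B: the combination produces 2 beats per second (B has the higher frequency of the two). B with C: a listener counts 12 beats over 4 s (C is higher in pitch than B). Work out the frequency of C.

743 Hz

B is above A, so f_B = 738 + 2 = 740 Hz.
B–C: Beat frequency = 12/4 = 3 Hz.
C is above B, so f_C = 740 + 3 = 743 Hz.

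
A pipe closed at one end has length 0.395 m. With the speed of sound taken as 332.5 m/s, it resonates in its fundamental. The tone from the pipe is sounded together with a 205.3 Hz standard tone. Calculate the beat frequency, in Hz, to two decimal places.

Closed pipe (odd harmonics): f_n = n·v/(4L) = 1·332.5/(4·0.395) = 210.4430 Hz.
f_beat = |210.4430 − 205.3| = 5.14 Hz.

5.14 Hz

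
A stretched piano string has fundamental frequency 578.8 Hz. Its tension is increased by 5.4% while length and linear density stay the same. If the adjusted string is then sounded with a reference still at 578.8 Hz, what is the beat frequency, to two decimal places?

15.42 Hz

For a string, f ∝ √T, so the new frequency is 578.8·√1.054 = 594.2221 Hz.
f_beat = |594.2221 − 578.8| = 15.42 Hz.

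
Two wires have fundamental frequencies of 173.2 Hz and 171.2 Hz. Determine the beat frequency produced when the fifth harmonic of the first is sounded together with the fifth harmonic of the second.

10.0 Hz

Fifth harmonic of the first: 5·173.2 = 866.0 Hz.
Fifth harmonic of the second: 5·171.2 = 856.0 Hz.
f_beat = |866.0 − 856.0| = 10.0 Hz.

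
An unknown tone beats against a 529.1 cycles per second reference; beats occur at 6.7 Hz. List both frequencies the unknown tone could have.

|f − 529.1| = 6.7, so f = 529.1 ± 6.7.

522.4 Hz or 535.8 Hz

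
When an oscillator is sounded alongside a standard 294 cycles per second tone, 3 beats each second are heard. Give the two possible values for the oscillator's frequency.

|f − 294| = 3, so f = 294 ± 3.

291 Hz or 297 Hz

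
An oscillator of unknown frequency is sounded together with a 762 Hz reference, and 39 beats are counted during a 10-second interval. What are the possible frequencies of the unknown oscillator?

758.1 Hz or 765.9 Hz

Beat frequency = 39/10 = 3.9 Hz.
|f − 762| = 3.9, so f = 762 ± 3.9.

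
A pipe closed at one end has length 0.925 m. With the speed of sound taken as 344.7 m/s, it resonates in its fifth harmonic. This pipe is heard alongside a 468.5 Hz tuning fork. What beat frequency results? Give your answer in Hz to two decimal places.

2.69 Hz

Closed pipe (odd harmonics): f_n = n·v/(4L) = 5·344.7/(4·0.925) = 465.8108 Hz.
f_beat = |465.8108 − 468.5| = 2.69 Hz.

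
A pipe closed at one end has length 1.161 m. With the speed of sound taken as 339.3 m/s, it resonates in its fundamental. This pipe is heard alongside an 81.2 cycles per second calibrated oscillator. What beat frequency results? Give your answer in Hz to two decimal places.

Closed pipe (odd harmonics): f_n = n·v/(4L) = 1·339.3/(4·1.161) = 73.0620 Hz.
f_beat = |73.0620 − 81.2| = 8.14 Hz.

8.14 Hz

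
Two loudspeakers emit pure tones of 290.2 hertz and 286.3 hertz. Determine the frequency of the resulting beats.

f_beat = |f₁ − f₂|.
|290.2 − 286.3| = 3.9 Hz.

3.9 Hz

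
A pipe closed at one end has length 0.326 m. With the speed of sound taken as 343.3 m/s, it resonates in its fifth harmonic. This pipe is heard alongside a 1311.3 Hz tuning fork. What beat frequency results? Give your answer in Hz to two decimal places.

5.03 Hz

Closed pipe (odd harmonics): f_n = n·v/(4L) = 5·343.3/(4·0.326) = 1316.3344 Hz.
f_beat = |1316.3344 − 1311.3| = 5.03 Hz.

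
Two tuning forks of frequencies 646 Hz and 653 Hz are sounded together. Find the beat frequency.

Beats arise from superposition of two nearby frequencies; the beat rate is |f₁ − f₂|.
|646 − 653| = 7 Hz.

7 Hz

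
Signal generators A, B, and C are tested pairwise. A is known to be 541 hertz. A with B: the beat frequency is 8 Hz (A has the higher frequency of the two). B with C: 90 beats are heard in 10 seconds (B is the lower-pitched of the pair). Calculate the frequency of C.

542 Hz

B is below A, so f_B = 541 − 8 = 533 Hz.
B–C: Beat frequency = 90/10 = 9 Hz.
C is above B, so f_C = 533 + 9 = 542 Hz.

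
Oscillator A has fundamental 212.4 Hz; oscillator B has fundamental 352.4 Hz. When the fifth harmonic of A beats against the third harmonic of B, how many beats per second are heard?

4.8 Hz

Fifth harmonic of the first: 5·212.4 = 1062.0 Hz.
Third harmonic of the second: 3·352.4 = 1057.2 Hz.
f_beat = |1062.0 − 1057.2| = 4.8 Hz.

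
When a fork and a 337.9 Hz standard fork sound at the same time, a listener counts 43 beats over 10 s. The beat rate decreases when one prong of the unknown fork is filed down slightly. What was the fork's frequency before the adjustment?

333.6 Hz

Beat frequency = 43/10 = 4.3 Hz.
|f − 337.9| = 4.3, so the fork was at either 333.6 Hz or 342.2 Hz.
Filing a prong removes mass and raises the fork's frequency; the adjustment raises the fork's frequency.
The beat rate fell, so the adjustment moved the fork toward 337.9 Hz — it must have started below the reference.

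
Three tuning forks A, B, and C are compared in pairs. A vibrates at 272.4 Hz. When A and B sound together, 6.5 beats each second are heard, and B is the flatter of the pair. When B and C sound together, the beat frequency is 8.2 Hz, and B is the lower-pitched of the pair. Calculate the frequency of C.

B is below A, so f_B = 272.4 − 6.5 = 265.9 Hz.
C is above B, so f_C = 265.9 + 8.2 = 274.1 Hz.

274.1 Hz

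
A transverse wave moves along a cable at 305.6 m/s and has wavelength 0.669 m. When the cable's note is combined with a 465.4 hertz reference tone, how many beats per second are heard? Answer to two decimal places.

Source frequency f = v/λ = 305.6/0.669 = 456.8012 Hz.
f_beat = |456.8012 − 465.4| = 8.60 Hz.

8.60 Hz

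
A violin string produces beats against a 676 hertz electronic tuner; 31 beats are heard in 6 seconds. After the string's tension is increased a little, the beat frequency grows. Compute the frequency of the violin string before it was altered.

Beat frequency = 31/6 = 5.1667 Hz.
|f − 676| = 5.1667, so the violin string was at either 670.8333 Hz or 681.1667 Hz.
Higher tension means higher frequency; the adjustment raises the violin string's frequency.
The beat rate rose, so the adjustment moved the violin string further from 676 Hz — it was already above the reference.

681.1667 Hz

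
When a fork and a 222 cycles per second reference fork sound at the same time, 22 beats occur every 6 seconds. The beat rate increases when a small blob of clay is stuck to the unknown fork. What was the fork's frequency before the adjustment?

Beat frequency = 22/6 = 3.6667 Hz.
|f − 222| = 3.6667, so the fork was at either 218.3333 Hz or 225.6667 Hz.
Adding mass to a fork lowers its frequency; the adjustment lowers the fork's frequency.
The beat rate rose, so the adjustment moved the fork further from 222 Hz — it was already below the reference.

218.3333 Hz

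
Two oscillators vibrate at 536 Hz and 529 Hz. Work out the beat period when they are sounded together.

f_beat = |536 − 529| = 7 Hz.
Beat period T = 1 / f_beat = 1 / 7 s.

0.143 s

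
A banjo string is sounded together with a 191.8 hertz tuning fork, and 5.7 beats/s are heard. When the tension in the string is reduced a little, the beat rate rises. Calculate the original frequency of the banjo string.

|f − 191.8| = 5.7, so the banjo string was at either 186.1 Hz or 197.5 Hz.
Lower tension means lower frequency; the adjustment lowers the banjo string's frequency.
The beat rate rose, so the adjustment moved the banjo string further from 191.8 Hz — it was already below the reference.

186.1 Hz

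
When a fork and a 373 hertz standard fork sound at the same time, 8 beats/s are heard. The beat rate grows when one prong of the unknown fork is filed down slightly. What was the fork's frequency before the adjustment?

|f − 373| = 8, so the fork was at either 365 Hz or 381 Hz.
Filing a prong removes mass and raises the fork's frequency; the adjustment raises the fork's frequency.
The beat rate rose, so the adjustment moved the fork further from 373 Hz — it was already above the reference.

381 Hz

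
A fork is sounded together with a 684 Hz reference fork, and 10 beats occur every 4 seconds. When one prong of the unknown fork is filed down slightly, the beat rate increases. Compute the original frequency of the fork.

Beat frequency = 10/4 = 2.5 Hz.
|f − 684| = 2.5, so the fork was at either 681.5 Hz or 686.5 Hz.
Filing a prong removes mass and raises the fork's frequency; the adjustment raises the fork's frequency.
The beat rate rose, so the adjustment moved the fork further from 684 Hz — it was already above the reference.

686.5 Hz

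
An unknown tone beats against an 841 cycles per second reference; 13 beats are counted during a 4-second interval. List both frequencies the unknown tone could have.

Beat frequency = 13/4 = 3.25 Hz.
|f − 841| = 3.25, so f = 841 ± 3.25.

837.75 Hz or 844.25 Hz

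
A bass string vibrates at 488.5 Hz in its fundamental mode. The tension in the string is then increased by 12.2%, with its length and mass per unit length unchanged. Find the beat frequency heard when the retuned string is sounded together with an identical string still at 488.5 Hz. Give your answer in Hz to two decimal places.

For a string, f ∝ √T, so the new frequency is 488.5·√1.122 = 517.4412 Hz.
f_beat = |517.4412 − 488.5| = 28.94 Hz.

28.94 Hz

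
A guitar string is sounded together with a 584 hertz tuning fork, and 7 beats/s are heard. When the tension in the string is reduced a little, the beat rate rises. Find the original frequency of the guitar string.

577 Hz

|f − 584| = 7, so the guitar string was at either 577 Hz or 591 Hz.
Lower tension means lower frequency; the adjustment lowers the guitar string's frequency.
The beat rate rose, so the adjustment moved the guitar string further from 584 Hz — it was already below the reference.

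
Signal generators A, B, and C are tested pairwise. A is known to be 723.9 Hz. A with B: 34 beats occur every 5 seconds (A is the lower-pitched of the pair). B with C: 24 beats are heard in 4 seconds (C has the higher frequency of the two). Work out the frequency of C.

A–B: Beat frequency = 34/5 = 6.8 Hz.
B is above A, so f_B = 723.9 + 6.8 = 730.7 Hz.
B–C: Beat frequency = 24/4 = 6 Hz.
C is above B, so f_C = 730.7 + 6 = 736.7 Hz.

736.7 Hz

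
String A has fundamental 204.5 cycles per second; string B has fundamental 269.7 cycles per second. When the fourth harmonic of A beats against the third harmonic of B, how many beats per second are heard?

Fourth harmonic of the first: 4·204.5 = 818.0 Hz.
Third harmonic of the second: 3·269.7 = 809.1 Hz.
f_beat = |818.0 − 809.1| = 8.9 Hz.

8.9 Hz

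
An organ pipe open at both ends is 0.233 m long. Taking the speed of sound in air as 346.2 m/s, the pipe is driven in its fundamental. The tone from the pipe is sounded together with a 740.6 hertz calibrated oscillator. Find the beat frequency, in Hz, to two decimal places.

Open pipe: f_n = n·v/(2L) = 1·346.2/(2·0.233) = 742.9185 Hz.
f_beat = |742.9185 − 740.6| = 2.32 Hz.

2.32 Hz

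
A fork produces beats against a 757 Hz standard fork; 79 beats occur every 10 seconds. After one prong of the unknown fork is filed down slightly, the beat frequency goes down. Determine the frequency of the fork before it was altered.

Beat frequency = 79/10 = 7.9 Hz.
|f − 757| = 7.9, so the fork was at either 749.1 Hz or 764.9 Hz.
Filing a prong removes mass and raises the fork's frequency; the adjustment raises the fork's frequency.
The beat rate fell, so the adjustment moved the fork toward 757 Hz — it must have started below the reference.

749.1 Hz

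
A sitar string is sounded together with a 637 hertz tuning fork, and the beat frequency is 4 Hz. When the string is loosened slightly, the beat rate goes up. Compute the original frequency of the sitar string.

|f − 637| = 4, so the sitar string was at either 633 Hz or 641 Hz.
Reducing tension lowers a string's frequency; the adjustment lowers the sitar string's frequency.
The beat rate rose, so the adjustment moved the sitar string further from 637 Hz — it was already below the reference.

633 Hz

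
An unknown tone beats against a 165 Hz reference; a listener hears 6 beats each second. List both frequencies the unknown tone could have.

159 Hz or 171 Hz

|f − 165| = 6, so f = 165 ± 6.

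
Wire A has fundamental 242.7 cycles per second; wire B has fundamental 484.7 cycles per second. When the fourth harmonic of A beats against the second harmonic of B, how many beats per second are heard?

Fourth harmonic of the first: 4·242.7 = 970.8 Hz.
Second harmonic of the second: 2·484.7 = 969.4 Hz.
f_beat = |970.8 − 969.4| = 1.4 Hz.

1.4 Hz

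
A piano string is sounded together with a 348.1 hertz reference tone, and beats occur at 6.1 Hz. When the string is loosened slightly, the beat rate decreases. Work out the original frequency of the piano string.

354.2 Hz

|f − 348.1| = 6.1, so the piano string was at either 342 Hz or 354.2 Hz.
Reducing tension lowers a string's frequency; the adjustment lowers the piano string's frequency.
The beat rate fell, so the adjustment moved the piano string toward 348.1 Hz — it must have started above the reference.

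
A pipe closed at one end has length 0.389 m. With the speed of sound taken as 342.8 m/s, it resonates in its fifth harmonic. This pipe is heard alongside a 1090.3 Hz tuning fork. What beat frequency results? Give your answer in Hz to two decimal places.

Closed pipe (odd harmonics): f_n = n·v/(4L) = 5·342.8/(4·0.389) = 1101.5424 Hz.
f_beat = |1101.5424 − 1090.3| = 11.24 Hz.

11.24 Hz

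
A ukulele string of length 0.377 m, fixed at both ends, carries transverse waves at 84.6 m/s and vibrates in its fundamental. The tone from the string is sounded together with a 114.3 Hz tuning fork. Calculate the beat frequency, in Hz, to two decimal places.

2.10 Hz

For a string fixed at both ends, f_n = n·v/(2L) = 1·84.6/(2·0.377) = 112.2016 Hz.
f_beat = |112.2016 − 114.3| = 2.10 Hz.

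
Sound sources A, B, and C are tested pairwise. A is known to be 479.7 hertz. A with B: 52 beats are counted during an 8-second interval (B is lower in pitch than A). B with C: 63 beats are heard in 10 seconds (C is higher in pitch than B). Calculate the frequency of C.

479.5 Hz

A–B: Beat frequency = 52/8 = 6.5 Hz.
B is below A, so f_B = 479.7 − 6.5 = 473.2 Hz.
B–C: Beat frequency = 63/10 = 6.3 Hz.
C is above B, so f_C = 473.2 + 6.3 = 479.5 Hz.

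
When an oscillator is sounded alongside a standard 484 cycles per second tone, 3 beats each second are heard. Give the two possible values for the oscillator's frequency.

|f − 484| = 3, so f = 484 ± 3.

481 Hz or 487 Hz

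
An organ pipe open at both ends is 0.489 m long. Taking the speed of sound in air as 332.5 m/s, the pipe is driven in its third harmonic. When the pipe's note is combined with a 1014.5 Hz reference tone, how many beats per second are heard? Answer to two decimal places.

5.44 Hz

Open pipe: f_n = n·v/(2L) = 3·332.5/(2·0.489) = 1019.9387 Hz.
f_beat = |1019.9387 − 1014.5| = 5.44 Hz.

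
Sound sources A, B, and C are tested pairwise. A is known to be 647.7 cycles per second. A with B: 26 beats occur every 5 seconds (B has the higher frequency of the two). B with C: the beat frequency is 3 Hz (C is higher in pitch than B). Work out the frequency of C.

A–B: Beat frequency = 26/5 = 5.2 Hz.
B is above A, so f_B = 647.7 + 5.2 = 652.9 Hz.
C is above B, so f_C = 652.9 + 3 = 655.9 Hz.

655.9 Hz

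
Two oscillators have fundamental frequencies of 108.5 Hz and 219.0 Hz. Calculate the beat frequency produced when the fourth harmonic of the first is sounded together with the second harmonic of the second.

4.0 Hz

Fourth harmonic of the first: 4·108.5 = 434.0 Hz.
Second harmonic of the second: 2·219.0 = 438.0 Hz.
f_beat = |434.0 − 438.0| = 4.0 Hz.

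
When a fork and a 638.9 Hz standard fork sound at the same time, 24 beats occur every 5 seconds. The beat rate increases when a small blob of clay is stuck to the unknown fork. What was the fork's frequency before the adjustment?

634.1 Hz

Beat frequency = 24/5 = 4.8 Hz.
|f − 638.9| = 4.8, so the fork was at either 634.1 Hz or 643.7 Hz.
Adding mass to a fork lowers its frequency; the adjustment lowers the fork's frequency.
The beat rate rose, so the adjustment moved the fork further from 638.9 Hz — it was already below the reference.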